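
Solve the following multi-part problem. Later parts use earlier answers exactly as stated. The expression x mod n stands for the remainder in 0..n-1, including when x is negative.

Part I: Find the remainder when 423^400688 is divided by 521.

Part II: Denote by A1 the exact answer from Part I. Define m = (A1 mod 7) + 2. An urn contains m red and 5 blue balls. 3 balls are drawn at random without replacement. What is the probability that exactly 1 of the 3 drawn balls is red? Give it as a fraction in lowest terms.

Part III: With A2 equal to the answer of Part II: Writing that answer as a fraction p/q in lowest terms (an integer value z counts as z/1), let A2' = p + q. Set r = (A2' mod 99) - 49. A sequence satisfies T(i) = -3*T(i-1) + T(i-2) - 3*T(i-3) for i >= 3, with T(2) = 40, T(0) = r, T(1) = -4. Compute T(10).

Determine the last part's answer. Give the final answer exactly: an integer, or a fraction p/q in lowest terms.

524512

Part I: squarings mod 521: 423^1=423, 423^2=226, 423^4=18, 423^8=324, 423^16=255, 423^32=421, 423^64=101, 423^128=302, 423^256=29, 423^512=320, 423^1024=284, 423^2048=422, 423^4096=423, 423^8192=226, 423^16384=18, 423^32768=324, 423^65536=255, 423^131072=421, 423^262144=101; 423^400688 = 423^16 * 423^32 * 423^256 * 423^1024 * 423^2048 * 423^4096 * 423^131072 * 423^262144 = 226 (mod 521); answer 226
Part II: A1 = 226; m = 4; total draws C(9,3) = 84; favorable C(4,1)*C(5,2) = 40; P = 10/21; answer 10/21
Part III: A2 = 10/21; threaded value p + q = 31; r = -18; T(3) = -3*(40) + 1*(-4) - 3*(-18) = -70; iterating: T(3)=-70, T(4)=262, T(5)=-976, T(6)=3400, T(7)=-11962, T(8)=42214, T(9)=-148804, T(10)=524512; answer 524512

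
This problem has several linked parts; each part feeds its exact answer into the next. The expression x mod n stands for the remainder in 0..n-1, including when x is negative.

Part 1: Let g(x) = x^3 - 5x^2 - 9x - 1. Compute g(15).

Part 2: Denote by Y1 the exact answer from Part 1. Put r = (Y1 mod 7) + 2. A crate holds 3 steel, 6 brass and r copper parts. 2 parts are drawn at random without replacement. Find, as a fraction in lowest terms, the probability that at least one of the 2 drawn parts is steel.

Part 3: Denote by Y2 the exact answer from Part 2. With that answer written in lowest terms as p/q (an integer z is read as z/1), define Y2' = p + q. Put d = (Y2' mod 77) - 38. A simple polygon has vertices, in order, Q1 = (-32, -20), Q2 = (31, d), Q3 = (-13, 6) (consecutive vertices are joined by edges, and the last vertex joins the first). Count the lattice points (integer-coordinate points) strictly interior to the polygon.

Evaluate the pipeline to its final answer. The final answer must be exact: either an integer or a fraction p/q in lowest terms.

Part 1: 1*(15)^3 - 5*(15)^2 - 9*(15)^1 - 1 = (3375) + (-1125) + (-135) + (-1) = 2114; answer 2114
Part 2: Y1 = 2114; r = 2; total draws C(11,2) = 55; complement C(8,2) = 28; favorable 55 - 28 = 27; P = 27/55; answer 27/55
Part 3: Y2 = 27/55; threaded value p + q = 82; d = -33; cross terms: (-32*-33 - 31*-20)=1676, (31*6 - -13*-33)=-243, (-13*-20 - -32*6)=452; twice the area = |1885| = 1885; area = 1885/2; boundary points = 1 + 1 + 1 = 3; strictly interior points = area - boundary/2 + 1 = 942; answer 942

942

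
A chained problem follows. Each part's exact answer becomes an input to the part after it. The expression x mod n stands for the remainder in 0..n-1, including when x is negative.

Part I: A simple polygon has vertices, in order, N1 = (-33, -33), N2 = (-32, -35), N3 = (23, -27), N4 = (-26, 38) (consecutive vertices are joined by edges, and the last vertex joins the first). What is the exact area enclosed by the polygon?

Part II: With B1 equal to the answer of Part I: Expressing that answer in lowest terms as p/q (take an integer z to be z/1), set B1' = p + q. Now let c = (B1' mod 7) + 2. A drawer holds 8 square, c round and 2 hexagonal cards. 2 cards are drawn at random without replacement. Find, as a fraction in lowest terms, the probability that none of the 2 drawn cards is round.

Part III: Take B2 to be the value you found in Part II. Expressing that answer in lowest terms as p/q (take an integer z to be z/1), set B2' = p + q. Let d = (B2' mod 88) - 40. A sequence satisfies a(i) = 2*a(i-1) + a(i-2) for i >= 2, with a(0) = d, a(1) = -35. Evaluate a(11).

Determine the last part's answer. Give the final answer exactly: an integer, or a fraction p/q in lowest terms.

Part I: cross terms: (-33*-35 - -32*-33)=99, (-32*-27 - 23*-35)=1669, (23*38 - -26*-27)=172, (-26*-33 - -33*38)=2112; twice the area = |4052| = 4052; area = 2026; answer 2026
Part II: B1 = 2026; threaded value p + q = 2027; c = 6; total draws C(16,2) = 120; favorable C(10,2) = 45; P = 3/8; answer 3/8
Part III: B2 = 3/8; threaded value p + q = 11; d = -29; a(2) = 2*(-35) + 1*(-29) = -99; iterating: a(2)=-99, a(3)=-233, a(4)=-565, a(5)=-1363, a(6)=-3291, a(7)=-7945, a(8)=-19181, a(9)=-46307, a(10)=-111795, a(11)=-269897; answer -269897

-269897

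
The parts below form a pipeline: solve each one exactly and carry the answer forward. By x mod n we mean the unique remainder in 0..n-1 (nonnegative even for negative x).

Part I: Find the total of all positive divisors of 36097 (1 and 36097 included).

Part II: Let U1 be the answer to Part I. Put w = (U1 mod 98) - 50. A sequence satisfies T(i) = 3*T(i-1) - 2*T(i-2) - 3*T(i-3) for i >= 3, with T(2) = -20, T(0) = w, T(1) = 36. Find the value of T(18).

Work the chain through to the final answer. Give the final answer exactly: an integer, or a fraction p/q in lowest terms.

Part I: 36097 is prime, so its only divisors are 1 and 36097; sigma = 1 + 36097 = 36098; answer 36098
Part II: U1 = 36098; w = -16; T(3) = 3*(-20) - 2*(36) - 3*(-16) = -84; iterating: T(3)=-84, T(4)=-320, T(5)=-732, T(6)=-1304, T(7)=-1488, T(8)=340, T(9)=7908, T(10)=27508, T(11)=65688, T(12)=118324, T(13)=141072, T(14)=-10496, T(15)=-668604, T(16)=-2408036, T(17)=-5855412, T(18)=-10744352; answer -10744352

-10744352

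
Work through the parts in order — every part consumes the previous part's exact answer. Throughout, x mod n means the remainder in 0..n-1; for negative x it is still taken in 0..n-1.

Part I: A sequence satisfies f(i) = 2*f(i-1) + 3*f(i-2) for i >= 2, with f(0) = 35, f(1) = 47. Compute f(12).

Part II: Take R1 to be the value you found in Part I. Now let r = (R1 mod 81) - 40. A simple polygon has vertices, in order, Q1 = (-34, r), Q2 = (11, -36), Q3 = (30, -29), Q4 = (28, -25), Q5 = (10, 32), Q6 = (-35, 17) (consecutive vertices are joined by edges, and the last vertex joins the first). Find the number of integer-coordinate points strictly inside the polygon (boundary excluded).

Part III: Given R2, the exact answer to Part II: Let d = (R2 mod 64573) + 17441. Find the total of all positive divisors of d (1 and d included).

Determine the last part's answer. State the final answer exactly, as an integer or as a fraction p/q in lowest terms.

Part I: f(2) = 2*(47) + 3*(35) = 199; iterating: f(2)=199, f(3)=539, f(4)=1675, f(5)=4967, f(6)=14959, f(7)=44819, f(8)=134515, f(9)=403487, f(10)=1210519, f(11)=3631499, f(12)=10894555; answer 10894555
Part II: R1 = 10894555; r = 15; cross terms: (-34*-36 - 11*15)=1059, (11*-29 - 30*-36)=761, (30*-25 - 28*-29)=62, (28*32 - 10*-25)=1146, (10*17 - -35*32)=1290, (-35*15 - -34*17)=53; twice the area = |4371| = 4371; area = 4371/2; boundary points = 3 + 1 + 2 + 3 + 15 + 1 = 25; strictly interior points = area - boundary/2 + 1 = 2174; answer 2174
Part III: R2 = 2174; d = 19615; 19615 = 5 * 3923; sigma = (1 + 5) * (1 + 3923) = 6 * 3924 = 23544; answer 23544

23544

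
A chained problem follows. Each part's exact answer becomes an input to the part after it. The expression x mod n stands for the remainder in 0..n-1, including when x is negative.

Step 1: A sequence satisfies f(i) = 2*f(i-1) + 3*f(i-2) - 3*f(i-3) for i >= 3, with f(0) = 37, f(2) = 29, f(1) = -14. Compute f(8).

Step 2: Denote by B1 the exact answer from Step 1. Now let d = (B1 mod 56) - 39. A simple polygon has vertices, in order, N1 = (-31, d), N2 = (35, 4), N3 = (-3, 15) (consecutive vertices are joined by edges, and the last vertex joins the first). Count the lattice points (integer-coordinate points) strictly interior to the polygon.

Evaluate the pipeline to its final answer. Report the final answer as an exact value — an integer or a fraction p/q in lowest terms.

Step 1: f(3) = 2*(29) + 3*(-14) - 3*(37) = -95; iterating: f(3)=-95, f(4)=-61, f(5)=-494, f(6)=-886, f(7)=-3071, f(8)=-7318; answer -7318
Step 2: B1 = -7318; d = -21; cross terms: (-31*4 - 35*-21)=611, (35*15 - -3*4)=537, (-3*-21 - -31*15)=528; twice the area = |1676| = 1676; area = 838; boundary points = 1 + 1 + 4 = 6; strictly interior points = area - boundary/2 + 1 = 836; answer 836

836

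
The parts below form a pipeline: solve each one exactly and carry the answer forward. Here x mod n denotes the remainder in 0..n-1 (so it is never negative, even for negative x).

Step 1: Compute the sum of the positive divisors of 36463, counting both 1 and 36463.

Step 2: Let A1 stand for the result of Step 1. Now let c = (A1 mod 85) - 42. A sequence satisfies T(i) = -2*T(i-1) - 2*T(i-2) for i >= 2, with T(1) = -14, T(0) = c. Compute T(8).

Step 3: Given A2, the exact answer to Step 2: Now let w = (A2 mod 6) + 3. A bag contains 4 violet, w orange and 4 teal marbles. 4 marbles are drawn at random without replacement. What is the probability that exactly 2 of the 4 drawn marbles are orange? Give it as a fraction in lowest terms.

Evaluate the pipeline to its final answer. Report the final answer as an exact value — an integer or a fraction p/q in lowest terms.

14/55

Step 1: 36463 = 7 * 5209; sigma = (1 + 7) * (1 + 5209) = 8 * 5210 = 41680; answer 41680
Step 2: A1 = 41680; c = -12; T(2) = -2*(-14) - 2*(-12) = 52; iterating: T(2)=52, T(3)=-76, T(4)=48, T(5)=56, T(6)=-208, T(7)=304, T(8)=-192; answer -192
Step 3: A2 = -192; w = 3; total draws C(11,4) = 330; favorable C(3,2)*C(8,2) = 84; P = 14/55; answer 14/55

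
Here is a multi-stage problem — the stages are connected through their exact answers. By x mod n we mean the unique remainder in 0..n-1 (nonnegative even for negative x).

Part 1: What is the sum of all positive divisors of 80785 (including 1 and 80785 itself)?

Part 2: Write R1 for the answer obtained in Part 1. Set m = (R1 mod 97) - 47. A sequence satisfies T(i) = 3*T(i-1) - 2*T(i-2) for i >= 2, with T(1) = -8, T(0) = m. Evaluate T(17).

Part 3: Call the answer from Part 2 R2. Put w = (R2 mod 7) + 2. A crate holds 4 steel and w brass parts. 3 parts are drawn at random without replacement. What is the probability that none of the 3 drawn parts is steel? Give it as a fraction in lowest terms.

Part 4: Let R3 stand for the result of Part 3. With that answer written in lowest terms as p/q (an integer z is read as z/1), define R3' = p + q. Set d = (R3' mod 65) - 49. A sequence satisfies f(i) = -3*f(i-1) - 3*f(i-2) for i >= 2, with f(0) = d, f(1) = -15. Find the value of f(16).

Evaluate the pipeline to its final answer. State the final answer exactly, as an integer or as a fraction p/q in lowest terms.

Part 1: 80785 = 5 * 107 * 151; sigma = (1 + 5) * (1 + 107) * (1 + 151) = 6 * 108 * 152 = 98496; answer 98496
Part 2: R1 = 98496; m = -6; T(2) = 3*(-8) - 2*(-6) = -12; iterating: T(2)=-12, T(3)=-20, T(4)=-36, T(5)=-68, T(6)=-132, T(7)=-260, T(8)=-516, T(9)=-1028, T(10)=-2052, T(11)=-4100, T(12)=-8196, T(13)=-16388, T(14)=-32772, T(15)=-65540, T(16)=-131076, T(17)=-262148; answer -262148
Part 3: R2 = -262148; w = 4; total draws C(8,3) = 56; favorable C(4,3) = 4; P = 1/14; answer 1/14
Part 4: R3 = 1/14; threaded value p + q = 15; d = -34; f(2) = -3*(-15) - 3*(-34) = 147; iterating: f(2)=147, f(3)=-396, f(4)=747, f(5)=-1053, f(6)=918, f(7)=405, f(8)=-3969, f(9)=10692, f(10)=-20169, f(11)=28431, f(12)=-24786, f(13)=-10935, f(14)=107163, f(15)=-288684, f(16)=544563; answer 544563

544563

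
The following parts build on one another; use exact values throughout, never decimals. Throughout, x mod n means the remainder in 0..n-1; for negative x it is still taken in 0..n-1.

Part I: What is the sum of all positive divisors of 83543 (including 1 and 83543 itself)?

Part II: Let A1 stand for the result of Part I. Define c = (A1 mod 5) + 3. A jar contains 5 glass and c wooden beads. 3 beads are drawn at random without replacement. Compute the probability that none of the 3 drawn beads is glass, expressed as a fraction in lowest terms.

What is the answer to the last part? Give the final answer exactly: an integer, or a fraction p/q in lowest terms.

Part I: 83543 = 19 * 4397; sigma = (1 + 19) * (1 + 4397) = 20 * 4398 = 87960; answer 87960
Part II: A1 = 87960; c = 3; total draws C(8,3) = 56; favorable C(3,3) = 1; P = 1/56; answer 1/56

1/56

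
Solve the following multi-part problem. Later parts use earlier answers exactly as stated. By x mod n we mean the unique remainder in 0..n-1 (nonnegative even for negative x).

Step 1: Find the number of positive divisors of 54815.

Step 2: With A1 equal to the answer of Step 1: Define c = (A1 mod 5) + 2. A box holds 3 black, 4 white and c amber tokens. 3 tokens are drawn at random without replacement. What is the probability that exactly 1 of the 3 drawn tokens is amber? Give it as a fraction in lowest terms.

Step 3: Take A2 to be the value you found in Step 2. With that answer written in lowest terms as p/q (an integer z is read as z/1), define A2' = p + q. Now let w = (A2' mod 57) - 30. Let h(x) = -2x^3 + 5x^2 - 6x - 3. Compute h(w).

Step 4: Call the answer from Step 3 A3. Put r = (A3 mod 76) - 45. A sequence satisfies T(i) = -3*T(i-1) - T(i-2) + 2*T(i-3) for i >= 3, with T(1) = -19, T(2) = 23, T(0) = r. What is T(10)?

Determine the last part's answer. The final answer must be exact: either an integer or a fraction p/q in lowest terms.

-5587

Step 1: 54815 = 5 * 19 * 577; number of divisors = (1+1) * (1+1) * (1+1) = 8; answer 8
Step 2: A1 = 8; c = 5; total draws C(12,3) = 220; favorable C(5,1)*C(7,2) = 105; P = 21/44; answer 21/44
Step 3: A2 = 21/44; threaded value p + q = 65; w = -22; -2*(-22)^3 + 5*(-22)^2 - 6*(-22)^1 - 3 = (21296) + (2420) + (132) + (-3) = 23845; answer 23845
Step 4: A3 = 23845; r = 12; T(3) = -3*(23) - 1*(-19) + 2*(12) = -26; iterating: T(3)=-26, T(4)=17, T(5)=21, T(6)=-132, T(7)=409, T(8)=-1053, T(9)=2486, T(10)=-5587; answer -5587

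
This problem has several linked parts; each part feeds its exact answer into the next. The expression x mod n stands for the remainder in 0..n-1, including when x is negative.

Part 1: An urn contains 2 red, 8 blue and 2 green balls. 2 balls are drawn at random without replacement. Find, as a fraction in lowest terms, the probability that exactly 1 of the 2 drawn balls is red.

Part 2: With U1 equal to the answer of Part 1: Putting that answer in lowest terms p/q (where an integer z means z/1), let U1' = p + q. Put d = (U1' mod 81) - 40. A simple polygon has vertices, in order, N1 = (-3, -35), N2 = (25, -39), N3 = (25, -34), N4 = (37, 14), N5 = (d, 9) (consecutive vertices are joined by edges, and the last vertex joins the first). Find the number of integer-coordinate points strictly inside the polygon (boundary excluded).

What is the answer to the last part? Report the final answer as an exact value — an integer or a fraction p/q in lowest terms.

1458

Part 1: total draws C(12,2) = 66; favorable C(2,1)*C(10,1) = 20; P = 10/33; answer 10/33
Part 2: U1 = 10/33; threaded value p + q = 43; d = 3; cross terms: (-3*-39 - 25*-35)=992, (25*-34 - 25*-39)=125, (25*14 - 37*-34)=1608, (37*9 - 3*14)=291, (3*-35 - -3*9)=-78; twice the area = |2938| = 2938; area = 1469; boundary points = 4 + 5 + 12 + 1 + 2 = 24; strictly interior points = area - boundary/2 + 1 = 1458; answer 1458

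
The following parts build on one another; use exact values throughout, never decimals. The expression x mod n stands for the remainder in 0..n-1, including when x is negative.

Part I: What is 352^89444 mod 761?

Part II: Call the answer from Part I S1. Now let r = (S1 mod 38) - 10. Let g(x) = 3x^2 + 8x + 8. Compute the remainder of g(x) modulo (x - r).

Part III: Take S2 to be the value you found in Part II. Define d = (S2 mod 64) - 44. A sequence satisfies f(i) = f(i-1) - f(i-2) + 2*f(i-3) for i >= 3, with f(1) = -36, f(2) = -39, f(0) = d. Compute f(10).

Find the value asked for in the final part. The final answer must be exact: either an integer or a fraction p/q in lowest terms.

Part I: squarings mod 761: 352^1=352, 352^2=622, 352^4=296, 352^8=101, 352^16=308, 352^32=500, 352^64=392, 352^128=703, 352^256=320, 352^512=426, 352^1024=358, 352^2048=316, 352^4096=165, 352^8192=590, 352^16384=323, 352^32768=72, 352^65536=618; 352^89444 = 352^4 * 352^32 * 352^64 * 352^256 * 352^1024 * 352^2048 * 352^4096 * 352^16384 * 352^65536 = 361 (mod 761); answer 361
Part II: S1 = 361; r = 9; remainder = value at the root: 3*(9)^2 + 8*(9)^1 + 8 = (243) + (72) + (8) = 323; answer 323
Part III: S2 = 323; d = -41; f(3) = 1*(-39) - 1*(-36) + 2*(-41) = -85; iterating: f(3)=-85, f(4)=-118, f(5)=-111, f(6)=-163, f(7)=-288, f(8)=-347, f(9)=-385, f(10)=-614; answer -614

-614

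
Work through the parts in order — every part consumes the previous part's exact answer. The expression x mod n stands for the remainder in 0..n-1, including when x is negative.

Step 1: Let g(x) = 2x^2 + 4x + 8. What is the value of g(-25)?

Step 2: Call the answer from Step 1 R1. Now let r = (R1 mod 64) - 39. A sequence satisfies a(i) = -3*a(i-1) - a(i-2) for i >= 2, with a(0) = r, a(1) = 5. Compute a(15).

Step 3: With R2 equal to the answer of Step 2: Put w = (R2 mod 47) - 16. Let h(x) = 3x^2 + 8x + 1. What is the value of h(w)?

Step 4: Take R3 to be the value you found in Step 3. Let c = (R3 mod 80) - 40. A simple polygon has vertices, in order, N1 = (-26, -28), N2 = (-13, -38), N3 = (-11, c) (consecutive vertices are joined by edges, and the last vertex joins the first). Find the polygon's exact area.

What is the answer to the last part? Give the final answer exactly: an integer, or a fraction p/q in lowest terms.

7/2

Step 1: 2*(-25)^2 + 4*(-25)^1 + 8 = (1250) + (-100) + (8) = 1158; answer 1158
Step 2: R1 = 1158; r = -33; a(2) = -3*(5) - 1*(-33) = 18; iterating: a(2)=18, a(3)=-59, a(4)=159, a(5)=-418, a(6)=1095, a(7)=-2867, a(8)=7506, a(9)=-19651, a(10)=51447, a(11)=-134690, a(12)=352623, a(13)=-923179, a(14)=2416914, a(15)=-6327563; answer -6327563
Step 3: R2 = -6327563; w = -16; 3*(-16)^2 + 8*(-16)^1 + 1 = (768) + (-128) + (1) = 641; answer 641
Step 4: R3 = 641; c = -39; cross terms: (-26*-38 - -13*-28)=624, (-13*-39 - -11*-38)=89, (-11*-28 - -26*-39)=-706; twice the area = |7| = 7; area = 7/2; answer 7/2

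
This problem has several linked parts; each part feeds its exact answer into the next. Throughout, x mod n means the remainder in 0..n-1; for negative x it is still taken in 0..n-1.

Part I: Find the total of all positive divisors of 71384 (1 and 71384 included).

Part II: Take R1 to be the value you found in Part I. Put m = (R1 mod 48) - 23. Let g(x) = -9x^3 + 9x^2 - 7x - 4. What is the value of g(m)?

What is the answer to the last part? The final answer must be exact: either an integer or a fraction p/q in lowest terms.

-18347

Part I: 71384 = 2^3 * 8923; sigma = (1 + 2 + 4 + 8) * (1 + 8923) = 15 * 8924 = 133860; answer 133860
Part II: R1 = 133860; m = 13; -9*(13)^3 + 9*(13)^2 - 7*(13)^1 - 4 = (-19773) + (1521) + (-91) + (-4) = -18347; answer -18347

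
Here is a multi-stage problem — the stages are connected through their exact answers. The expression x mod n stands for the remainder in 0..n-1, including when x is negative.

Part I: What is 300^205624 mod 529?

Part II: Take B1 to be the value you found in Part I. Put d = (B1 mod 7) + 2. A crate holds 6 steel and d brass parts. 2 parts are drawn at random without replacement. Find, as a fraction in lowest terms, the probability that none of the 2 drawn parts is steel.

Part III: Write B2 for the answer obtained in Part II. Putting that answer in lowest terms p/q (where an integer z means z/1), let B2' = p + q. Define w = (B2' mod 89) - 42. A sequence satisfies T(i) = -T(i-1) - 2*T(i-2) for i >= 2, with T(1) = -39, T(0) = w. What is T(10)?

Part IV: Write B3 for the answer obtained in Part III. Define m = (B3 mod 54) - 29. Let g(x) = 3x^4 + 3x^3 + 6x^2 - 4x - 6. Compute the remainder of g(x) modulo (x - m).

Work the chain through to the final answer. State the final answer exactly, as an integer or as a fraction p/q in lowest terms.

57930

Part I: squarings mod 529: 300^1=300, 300^2=70, 300^4=139, 300^8=277, 300^16=24, 300^32=47, 300^64=93, 300^128=185, 300^256=369, 300^512=208, 300^1024=415, 300^2048=300, 300^4096=70, 300^8192=139, 300^16384=277, 300^32768=24, 300^65536=47, 300^131072=93; 300^205624 = 300^8 * 300^16 * 300^32 * 300^256 * 300^512 * 300^8192 * 300^65536 * 300^131072 = 139 (mod 529); answer 139
Part II: B1 = 139; d = 8; total draws C(14,2) = 91; favorable C(8,2) = 28; P = 4/13; answer 4/13
Part III: B2 = 4/13; threaded value p + q = 17; w = -25; T(2) = -1*(-39) - 2*(-25) = 89; iterating: T(2)=89, T(3)=-11, T(4)=-167, T(5)=189, T(6)=145, T(7)=-523, T(8)=233, T(9)=813, T(10)=-1279; answer -1279
Part IV: B3 = -1279; m = -12; remainder = value at the root: 3*(-12)^4 + 3*(-12)^3 + 6*(-12)^2 - 4*(-12)^1 - 6 = (62208) + (-5184) + (864) + (48) + (-6) = 57930; answer 57930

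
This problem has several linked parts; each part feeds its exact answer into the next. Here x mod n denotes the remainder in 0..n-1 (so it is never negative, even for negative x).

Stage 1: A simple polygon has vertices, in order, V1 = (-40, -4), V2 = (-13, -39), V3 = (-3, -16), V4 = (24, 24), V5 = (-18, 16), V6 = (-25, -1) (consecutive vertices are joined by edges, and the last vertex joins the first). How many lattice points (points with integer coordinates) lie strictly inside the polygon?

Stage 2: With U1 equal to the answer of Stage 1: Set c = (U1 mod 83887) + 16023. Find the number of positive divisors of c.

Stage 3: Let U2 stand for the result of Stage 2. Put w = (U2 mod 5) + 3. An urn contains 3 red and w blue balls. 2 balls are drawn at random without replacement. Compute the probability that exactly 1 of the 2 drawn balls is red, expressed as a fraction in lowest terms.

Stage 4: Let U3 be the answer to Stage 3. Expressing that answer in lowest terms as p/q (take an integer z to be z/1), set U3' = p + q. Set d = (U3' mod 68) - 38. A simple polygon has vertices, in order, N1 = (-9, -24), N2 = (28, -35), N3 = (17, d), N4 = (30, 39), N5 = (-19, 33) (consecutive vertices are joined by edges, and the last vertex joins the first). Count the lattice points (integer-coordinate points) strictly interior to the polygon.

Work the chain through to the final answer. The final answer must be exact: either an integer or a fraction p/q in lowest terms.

Stage 1: cross terms: (-40*-39 - -13*-4)=1508, (-13*-16 - -3*-39)=91, (-3*24 - 24*-16)=312, (24*16 - -18*24)=816, (-18*-1 - -25*16)=418, (-25*-4 - -40*-1)=60; twice the area = |3205| = 3205; area = 3205/2; boundary points = 1 + 1 + 1 + 2 + 1 + 3 = 9; strictly interior points = area - boundary/2 + 1 = 1599; answer 1599
Stage 2: U1 = 1599; c = 17622; 17622 = 2 * 3^2 * 11 * 89; number of divisors = (1+1) * (2+1) * (1+1) * (1+1) = 24; answer 24
Stage 3: U2 = 24; w = 7; total draws C(10,2) = 45; favorable C(3,1)*C(7,1) = 21; P = 7/15; answer 7/15
Stage 4: U3 = 7/15; threaded value p + q = 22; d = -16; cross terms: (-9*-35 - 28*-24)=987, (28*-16 - 17*-35)=147, (17*39 - 30*-16)=1143, (30*33 - -19*39)=1731, (-19*-24 - -9*33)=753; twice the area = |4761| = 4761; area = 4761/2; boundary points = 1 + 1 + 1 + 1 + 1 = 5; strictly interior points = area - boundary/2 + 1 = 2379; answer 2379

2379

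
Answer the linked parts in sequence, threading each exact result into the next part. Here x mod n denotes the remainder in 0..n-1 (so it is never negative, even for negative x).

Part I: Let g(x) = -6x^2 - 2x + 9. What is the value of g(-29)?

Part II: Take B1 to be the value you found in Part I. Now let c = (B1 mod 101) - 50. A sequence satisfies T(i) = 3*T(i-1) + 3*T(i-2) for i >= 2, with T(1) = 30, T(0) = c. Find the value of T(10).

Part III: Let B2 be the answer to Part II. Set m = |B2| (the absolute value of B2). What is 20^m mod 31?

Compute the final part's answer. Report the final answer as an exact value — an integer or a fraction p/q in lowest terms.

Part I: -6*(-29)^2 - 2*(-29)^1 + 9 = (-5046) + (58) + (9) = -4979; answer -4979
Part II: B1 = -4979; c = 21; T(2) = 3*(30) + 3*(21) = 153; iterating: T(2)=153, T(3)=549, T(4)=2106, T(5)=7965, T(6)=30213, T(7)=114534, T(8)=434241, T(9)=1646325, T(10)=6241698; answer 6241698
Part III: B2 = 6241698; m = 6241698; squarings mod 31: 20^1=20, 20^2=28, 20^4=9, 20^8=19, 20^16=20, 20^32=28, 20^64=9, 20^128=19, 20^256=20, 20^512=28, 20^1024=9, 20^2048=19, 20^4096=20, 20^8192=28, 20^16384=9, 20^32768=19, 20^65536=20, 20^131072=28, 20^262144=9, 20^524288=19, 20^1048576=20, 20^2097152=28, 20^4194304=9; 20^6241698 = 20^2 * 20^32 * 20^128 * 20^256 * 20^1024 * 20^2048 * 20^4096 * 20^8192 * 20^65536 * 20^131072 * 20^262144 * 20^524288 * 20^1048576 * 20^4194304 = 2 (mod 31); answer 2

2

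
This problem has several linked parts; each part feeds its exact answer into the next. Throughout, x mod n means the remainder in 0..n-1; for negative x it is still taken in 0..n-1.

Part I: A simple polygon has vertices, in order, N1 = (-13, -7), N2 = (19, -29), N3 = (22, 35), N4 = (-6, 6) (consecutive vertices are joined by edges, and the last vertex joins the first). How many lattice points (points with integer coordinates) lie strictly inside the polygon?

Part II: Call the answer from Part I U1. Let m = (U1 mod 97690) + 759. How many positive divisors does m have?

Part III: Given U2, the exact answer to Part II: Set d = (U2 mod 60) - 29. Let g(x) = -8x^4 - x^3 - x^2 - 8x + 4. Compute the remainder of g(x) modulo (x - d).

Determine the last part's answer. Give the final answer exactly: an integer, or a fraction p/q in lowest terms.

-3109796

Part I: cross terms: (-13*-29 - 19*-7)=510, (19*35 - 22*-29)=1303, (22*6 - -6*35)=342, (-6*-7 - -13*6)=120; twice the area = |2275| = 2275; area = 2275/2; boundary points = 2 + 1 + 1 + 1 = 5; strictly interior points = area - boundary/2 + 1 = 1136; answer 1136
Part II: U1 = 1136; m = 1895; 1895 = 5 * 379; number of divisors = (1+1) * (1+1) = 4; answer 4
Part III: U2 = 4; d = -25; remainder = value at the root: -8*(-25)^4 - 1*(-25)^3 - 1*(-25)^2 - 8*(-25)^1 + 4 = (-3125000) + (15625) + (-625) + (200) + (4) = -3109796; answer -3109796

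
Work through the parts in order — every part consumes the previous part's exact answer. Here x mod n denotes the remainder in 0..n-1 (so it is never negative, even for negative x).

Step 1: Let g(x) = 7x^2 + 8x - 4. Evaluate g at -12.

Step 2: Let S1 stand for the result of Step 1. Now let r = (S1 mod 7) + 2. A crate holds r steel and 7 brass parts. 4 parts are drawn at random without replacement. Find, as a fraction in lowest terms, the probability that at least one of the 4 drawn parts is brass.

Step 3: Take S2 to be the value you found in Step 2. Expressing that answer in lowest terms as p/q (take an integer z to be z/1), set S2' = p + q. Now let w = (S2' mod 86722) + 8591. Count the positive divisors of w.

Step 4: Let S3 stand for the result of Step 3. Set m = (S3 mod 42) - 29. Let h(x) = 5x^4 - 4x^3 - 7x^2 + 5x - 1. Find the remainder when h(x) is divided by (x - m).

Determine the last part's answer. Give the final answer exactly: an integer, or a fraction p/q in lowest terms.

Step 1: 7*(-12)^2 + 8*(-12)^1 - 4 = (1008) + (-96) + (-4) = 908; answer 908
Step 2: S1 = 908; r = 7; total draws C(14,4) = 1001; complement C(7,4) = 35; favorable 1001 - 35 = 966; P = 138/143; answer 138/143
Step 3: S2 = 138/143; threaded value p + q = 281; w = 8872; 8872 = 2^3 * 1109; number of divisors = (3+1) * (1+1) = 8; answer 8
Step 4: S3 = 8; m = -21; remainder = value at the root: 5*(-21)^4 - 4*(-21)^3 - 7*(-21)^2 + 5*(-21)^1 - 1 = (972405) + (37044) + (-3087) + (-105) + (-1) = 1006256; answer 1006256

1006256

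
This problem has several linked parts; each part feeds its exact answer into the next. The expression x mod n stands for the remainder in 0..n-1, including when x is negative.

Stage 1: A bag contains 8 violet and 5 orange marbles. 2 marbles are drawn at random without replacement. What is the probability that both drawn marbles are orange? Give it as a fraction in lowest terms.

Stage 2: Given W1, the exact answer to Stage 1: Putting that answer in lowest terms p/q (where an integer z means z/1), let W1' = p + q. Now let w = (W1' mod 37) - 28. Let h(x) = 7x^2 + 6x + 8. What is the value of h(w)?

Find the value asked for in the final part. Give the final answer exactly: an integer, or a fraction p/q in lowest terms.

Stage 1: total draws C(13,2) = 78; favorable C(5,2) = 10; P = 5/39; answer 5/39
Stage 2: W1 = 5/39; threaded value p + q = 44; w = -21; 7*(-21)^2 + 6*(-21)^1 + 8 = (3087) + (-126) + (8) = 2969; answer 2969

2969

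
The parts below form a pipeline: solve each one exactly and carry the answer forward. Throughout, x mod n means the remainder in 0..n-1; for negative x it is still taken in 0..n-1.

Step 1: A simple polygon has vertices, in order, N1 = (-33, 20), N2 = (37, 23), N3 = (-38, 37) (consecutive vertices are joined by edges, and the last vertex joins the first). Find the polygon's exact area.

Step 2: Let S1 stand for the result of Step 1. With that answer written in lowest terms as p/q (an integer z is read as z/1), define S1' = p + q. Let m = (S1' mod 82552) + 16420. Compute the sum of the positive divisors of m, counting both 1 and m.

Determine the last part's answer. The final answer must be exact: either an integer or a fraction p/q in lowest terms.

Step 1: cross terms: (-33*23 - 37*20)=-1499, (37*37 - -38*23)=2243, (-38*20 - -33*37)=461; twice the area = |1205| = 1205; area = 1205/2; answer 1205/2
Step 2: S1 = 1205/2; threaded value p + q = 1207; m = 17627; 17627 is prime, so its only divisors are 1 and 17627; sigma = 1 + 17627 = 17628; answer 17628

17628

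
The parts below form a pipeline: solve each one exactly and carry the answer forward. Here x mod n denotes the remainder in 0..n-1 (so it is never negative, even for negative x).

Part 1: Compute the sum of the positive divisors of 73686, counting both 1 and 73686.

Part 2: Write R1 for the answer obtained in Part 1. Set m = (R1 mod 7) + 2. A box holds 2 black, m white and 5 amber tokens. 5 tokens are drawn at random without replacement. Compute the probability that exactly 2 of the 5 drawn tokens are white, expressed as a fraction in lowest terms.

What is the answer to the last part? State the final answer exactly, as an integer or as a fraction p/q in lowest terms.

Part 1: 73686 = 2 * 3 * 12281; sigma = (1 + 2) * (1 + 3) * (1 + 12281) = 3 * 4 * 12282 = 147384; answer 147384
Part 2: R1 = 147384; m = 8; total draws C(15,5) = 3003; favorable C(8,2)*C(7,3) = 980; P = 140/429; answer 140/429

140/429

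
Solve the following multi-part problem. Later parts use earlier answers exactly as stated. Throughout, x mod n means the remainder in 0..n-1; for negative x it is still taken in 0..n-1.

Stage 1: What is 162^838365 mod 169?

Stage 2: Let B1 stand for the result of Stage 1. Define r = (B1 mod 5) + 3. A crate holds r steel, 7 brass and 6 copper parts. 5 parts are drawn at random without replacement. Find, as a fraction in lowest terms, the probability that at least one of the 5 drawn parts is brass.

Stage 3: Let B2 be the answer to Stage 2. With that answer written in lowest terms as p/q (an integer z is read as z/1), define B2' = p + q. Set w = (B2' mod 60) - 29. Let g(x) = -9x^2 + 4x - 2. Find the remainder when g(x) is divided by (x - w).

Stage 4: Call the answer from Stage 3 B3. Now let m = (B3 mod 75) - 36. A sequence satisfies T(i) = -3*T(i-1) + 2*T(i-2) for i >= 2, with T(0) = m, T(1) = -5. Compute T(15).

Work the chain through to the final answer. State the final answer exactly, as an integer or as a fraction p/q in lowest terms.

Stage 1: squarings mod 169: 162^1=162, 162^2=49, 162^4=35, 162^8=42, 162^16=74, 162^32=68, 162^64=61, 162^128=3, 162^256=9, 162^512=81, 162^1024=139, 162^2048=55, 162^4096=152, 162^8192=120, 162^16384=35, 162^32768=42, 162^65536=74, 162^131072=68, 162^262144=61, 162^524288=3; 162^838365 = 162^1 * 162^4 * 162^8 * 162^16 * 162^64 * 162^128 * 162^512 * 162^2048 * 162^16384 * 162^32768 * 162^262144 * 162^524288 = 122 (mod 169); answer 122
Stage 2: B1 = 122; r = 5; total draws C(18,5) = 8568; complement C(11,5) = 462; favorable 8568 - 462 = 8106; P = 193/204; answer 193/204
Stage 3: B2 = 193/204; threaded value p + q = 397; w = 8; remainder = value at the root: -9*(8)^2 + 4*(8)^1 - 2 = (-576) + (32) + (-2) = -546; answer -546
Stage 4: B3 = -546; m = 18; T(2) = -3*(-5) + 2*(18) = 51; iterating: T(2)=51, T(3)=-163, T(4)=591, T(5)=-2099, T(6)=7479, T(7)=-26635, T(8)=94863, T(9)=-337859, T(10)=1203303, T(11)=-4285627, T(12)=15263487, T(13)=-54361715, T(14)=193612119, T(15)=-689559787; answer -689559787

-689559787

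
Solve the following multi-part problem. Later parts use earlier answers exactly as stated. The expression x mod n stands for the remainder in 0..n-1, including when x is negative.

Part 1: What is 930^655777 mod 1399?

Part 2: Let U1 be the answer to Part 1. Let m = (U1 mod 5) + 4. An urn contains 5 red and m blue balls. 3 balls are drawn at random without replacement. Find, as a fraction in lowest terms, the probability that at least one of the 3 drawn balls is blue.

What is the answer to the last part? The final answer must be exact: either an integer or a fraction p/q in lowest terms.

11/12

Part 1: squarings mod 1399: 930^1=930, 930^2=318, 930^4=396, 930^8=128, 930^16=995, 930^32=932, 930^64=1244, 930^128=242, 930^256=1205, 930^512=1262, 930^1024=582, 930^2048=166, 930^4096=975, 930^8192=704, 930^16384=370, 930^32768=1197, 930^65536=233, 930^131072=1127, 930^262144=1236, 930^524288=1387; 930^655777 = 930^1 * 930^32 * 930^128 * 930^256 * 930^131072 * 930^524288 = 411 (mod 1399); answer 411
Part 2: U1 = 411; m = 5; total draws C(10,3) = 120; complement C(5,3) = 10; favorable 120 - 10 = 110; P = 11/12; answer 11/12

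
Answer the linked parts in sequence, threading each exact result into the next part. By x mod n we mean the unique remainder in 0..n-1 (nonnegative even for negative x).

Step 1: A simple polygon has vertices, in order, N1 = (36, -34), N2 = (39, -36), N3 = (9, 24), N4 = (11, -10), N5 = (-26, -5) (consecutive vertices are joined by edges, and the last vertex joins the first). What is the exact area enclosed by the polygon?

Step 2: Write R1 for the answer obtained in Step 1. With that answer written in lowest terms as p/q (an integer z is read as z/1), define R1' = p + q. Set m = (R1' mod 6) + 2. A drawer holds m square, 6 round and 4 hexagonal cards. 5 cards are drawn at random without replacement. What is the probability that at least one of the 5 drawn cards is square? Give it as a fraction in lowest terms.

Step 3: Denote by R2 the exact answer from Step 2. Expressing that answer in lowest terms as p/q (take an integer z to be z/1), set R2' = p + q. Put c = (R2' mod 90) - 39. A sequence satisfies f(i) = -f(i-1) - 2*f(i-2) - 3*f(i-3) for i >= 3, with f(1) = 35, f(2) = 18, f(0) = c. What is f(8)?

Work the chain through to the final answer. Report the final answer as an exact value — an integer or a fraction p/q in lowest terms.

-295

Step 1: cross terms: (36*-36 - 39*-34)=30, (39*24 - 9*-36)=1260, (9*-10 - 11*24)=-354, (11*-5 - -26*-10)=-315, (-26*-34 - 36*-5)=1064; twice the area = |1685| = 1685; area = 1685/2; answer 1685/2
Step 2: R1 = 1685/2; threaded value p + q = 1687; m = 3; total draws C(13,5) = 1287; complement C(10,5) = 252; favorable 1287 - 252 = 1035; P = 115/143; answer 115/143
Step 3: R2 = 115/143; threaded value p + q = 258; c = 39; f(3) = -1*(18) - 2*(35) - 3*(39) = -205; iterating: f(3)=-205, f(4)=64, f(5)=292, f(6)=195, f(7)=-971, f(8)=-295; answer -295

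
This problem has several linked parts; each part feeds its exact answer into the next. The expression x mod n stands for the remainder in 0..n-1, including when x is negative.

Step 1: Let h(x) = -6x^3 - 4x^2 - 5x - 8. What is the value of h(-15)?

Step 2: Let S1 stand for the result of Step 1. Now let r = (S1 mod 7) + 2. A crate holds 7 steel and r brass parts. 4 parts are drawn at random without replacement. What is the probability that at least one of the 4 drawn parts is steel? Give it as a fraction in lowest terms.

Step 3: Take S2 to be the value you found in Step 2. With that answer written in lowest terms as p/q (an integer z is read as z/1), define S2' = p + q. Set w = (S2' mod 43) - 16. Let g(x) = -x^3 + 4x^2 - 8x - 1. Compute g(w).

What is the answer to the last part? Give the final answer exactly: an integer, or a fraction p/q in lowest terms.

Step 1: -6*(-15)^3 - 4*(-15)^2 - 5*(-15)^1 - 8 = (20250) + (-900) + (75) + (-8) = 19417; answer 19417
Step 2: S1 = 19417; r = 8; total draws C(15,4) = 1365; complement C(8,4) = 70; favorable 1365 - 70 = 1295; P = 37/39; answer 37/39
Step 3: S2 = 37/39; threaded value p + q = 76; w = 17; -1*(17)^3 + 4*(17)^2 - 8*(17)^1 - 1 = (-4913) + (1156) + (-136) + (-1) = -3894; answer -3894

-3894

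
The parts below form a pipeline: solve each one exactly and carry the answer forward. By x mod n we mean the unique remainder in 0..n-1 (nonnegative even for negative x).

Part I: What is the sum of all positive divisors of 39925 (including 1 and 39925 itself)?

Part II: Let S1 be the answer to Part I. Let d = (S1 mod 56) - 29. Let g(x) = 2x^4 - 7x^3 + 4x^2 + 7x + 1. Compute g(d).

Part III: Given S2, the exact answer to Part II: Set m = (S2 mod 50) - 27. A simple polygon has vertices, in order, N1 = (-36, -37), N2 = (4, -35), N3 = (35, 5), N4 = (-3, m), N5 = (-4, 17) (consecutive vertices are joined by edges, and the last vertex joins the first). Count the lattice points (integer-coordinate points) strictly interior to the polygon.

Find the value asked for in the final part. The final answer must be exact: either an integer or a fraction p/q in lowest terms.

1374

Part I: 39925 = 5^2 * 1597; sigma = (1 + 5 + 25) * (1 + 1597) = 31 * 1598 = 49538; answer 49538
Part II: S1 = 49538; d = 5; 2*(5)^4 - 7*(5)^3 + 4*(5)^2 + 7*(5)^1 + 1 = (1250) + (-875) + (100) + (35) + (1) = 511; answer 511
Part III: S2 = 511; m = -16; cross terms: (-36*-35 - 4*-37)=1408, (4*5 - 35*-35)=1245, (35*-16 - -3*5)=-545, (-3*17 - -4*-16)=-115, (-4*-37 - -36*17)=760; twice the area = |2753| = 2753; area = 2753/2; boundary points = 2 + 1 + 1 + 1 + 2 = 7; strictly interior points = area - boundary/2 + 1 = 1374; answer 1374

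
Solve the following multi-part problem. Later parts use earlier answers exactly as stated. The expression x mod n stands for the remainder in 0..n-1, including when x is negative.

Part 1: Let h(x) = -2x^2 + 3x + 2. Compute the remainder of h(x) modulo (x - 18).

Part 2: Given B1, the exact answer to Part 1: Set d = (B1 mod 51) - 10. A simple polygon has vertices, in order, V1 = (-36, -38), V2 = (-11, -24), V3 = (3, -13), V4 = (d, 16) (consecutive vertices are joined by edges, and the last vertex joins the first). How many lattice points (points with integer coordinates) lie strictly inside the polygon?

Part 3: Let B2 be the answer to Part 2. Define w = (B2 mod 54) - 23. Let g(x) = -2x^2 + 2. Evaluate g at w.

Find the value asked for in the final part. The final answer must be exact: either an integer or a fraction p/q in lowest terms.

Part 1: remainder = value at the root: -2*(18)^2 + 3*(18)^1 + 2 = (-648) + (54) + (2) = -592; answer -592
Part 2: B1 = -592; d = 10; cross terms: (-36*-24 - -11*-38)=446, (-11*-13 - 3*-24)=215, (3*16 - 10*-13)=178, (10*-38 - -36*16)=196; twice the area = |1035| = 1035; area = 1035/2; boundary points = 1 + 1 + 1 + 2 = 5; strictly interior points = area - boundary/2 + 1 = 516; answer 516
Part 3: B2 = 516; w = 7; -2*(7)^2 + 2 = (-98) + (2) = -96; answer -96

-96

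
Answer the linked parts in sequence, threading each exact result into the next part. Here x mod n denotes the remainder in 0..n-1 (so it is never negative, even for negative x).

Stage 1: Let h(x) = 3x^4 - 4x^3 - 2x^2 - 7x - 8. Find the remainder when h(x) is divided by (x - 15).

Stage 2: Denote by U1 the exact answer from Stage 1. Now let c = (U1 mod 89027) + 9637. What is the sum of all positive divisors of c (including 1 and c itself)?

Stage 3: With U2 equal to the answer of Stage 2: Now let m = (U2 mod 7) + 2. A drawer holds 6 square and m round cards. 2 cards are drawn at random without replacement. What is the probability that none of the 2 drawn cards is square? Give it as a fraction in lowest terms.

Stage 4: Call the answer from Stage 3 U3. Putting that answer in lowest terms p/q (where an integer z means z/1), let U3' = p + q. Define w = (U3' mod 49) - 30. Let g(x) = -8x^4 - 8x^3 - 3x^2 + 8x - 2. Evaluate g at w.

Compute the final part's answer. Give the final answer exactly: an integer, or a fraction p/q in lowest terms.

Stage 1: remainder = value at the root: 3*(15)^4 - 4*(15)^3 - 2*(15)^2 - 7*(15)^1 - 8 = (151875) + (-13500) + (-450) + (-105) + (-8) = 137812; answer 137812
Stage 2: U1 = 137812; c = 58422; 58422 = 2 * 3 * 7 * 13 * 107; sigma = (1 + 2) * (1 + 3) * (1 + 7) * (1 + 13) * (1 + 107) = 3 * 4 * 8 * 14 * 108 = 145152; answer 145152
Stage 3: U2 = 145152; m = 2; total draws C(8,2) = 28; favorable C(2,2) = 1; P = 1/28; answer 1/28
Stage 4: U3 = 1/28; threaded value p + q = 29; w = -1; -8*(-1)^4 - 8*(-1)^3 - 3*(-1)^2 + 8*(-1)^1 - 2 = (-8) + (8) + (-3) + (-8) + (-2) = -13; answer -13

-13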